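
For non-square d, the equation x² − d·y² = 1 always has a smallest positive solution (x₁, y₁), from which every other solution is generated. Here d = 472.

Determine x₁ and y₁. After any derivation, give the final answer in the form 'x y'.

306917 14127

√472 → a₀=21, period (1,2,1,1,1,…,2,1,42); ℓ=14 even so k=13
step 0: (21, 1)  from 21·(1,0) + (0,1)
…
step 7: (5779, 266)  from 5·(1108,51) + (239,11)
step 8: (24224, 1115)  from 4·(5779,266) + (1108,51)
step 9: (30003, 1381)  from 1·(24224,1115) + (5779,266)
…
step 12: (222687, 10250)  from 2·(84230,3877) + (54227,2496)
step 13: (306917, 14127)  from 1·(222687,10250) + (84230,3877)
→ (306917, 14127).  Check: 306917²=94198044889, 472·14127²=94198044888, difference 1.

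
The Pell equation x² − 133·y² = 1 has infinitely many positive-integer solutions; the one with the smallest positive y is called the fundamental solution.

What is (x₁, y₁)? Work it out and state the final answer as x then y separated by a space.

2588599 224460

√133 = [11; 1,1,7,5,1,…,1,1,22, …], period ℓ=16 (even) → k=15
k=0  a_k=11  p_k/q_k = 11/1
…
k=4  a_k=5  p_k/q_k = 888/77
k=5  a_k=1  p_k/q_k = 1061/92
k=6  a_k=1  p_k/q_k = 1949/169
k=7  a_k=1  p_k/q_k = 3010/261
k=8  a_k=2  p_k/q_k = 7969/691
k=9  a_k=1  p_k/q_k = 10979/952
k=10  a_k=1  p_k/q_k = 18948/1643
k=11  a_k=1  p_k/q_k = 29927/2595
k=12  a_k=5  p_k/q_k = 168583/14618
k=13  a_k=7  p_k/q_k = 1210008/104921
k=14  a_k=1  p_k/q_k = 1378591/119539
k=15  a_k=1  p_k/q_k = 2588599/224460
→ (2588599, 224460).  Check: 2588599²=6700844782801, 133·224460²=6700844782800, difference 1.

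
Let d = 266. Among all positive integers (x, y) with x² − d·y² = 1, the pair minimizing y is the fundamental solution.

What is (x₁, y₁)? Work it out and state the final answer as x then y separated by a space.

685 42

[16; 3,4,3,32] for √266; ℓ=4 ⇒ convergent index 3
i=0: a=16 ⇒ p=16, q=1
i=1: a=3 ⇒ p=49, q=3
i=2: a=4 ⇒ p=212, q=13
i=3: a=3 ⇒ p=685, q=42
(x₁, y₁) = (685, 42);  685² − 266·42² = 1 ✓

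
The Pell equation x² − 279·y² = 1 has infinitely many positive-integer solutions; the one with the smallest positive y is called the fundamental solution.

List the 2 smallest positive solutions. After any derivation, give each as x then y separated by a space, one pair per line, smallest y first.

[16; 1,2,2,1,2,2,1,32] for √279; ℓ=8 ⇒ convergent index 7
step 0: (16, 1)  from 16·(1,0) + (0,1)
…
step 5: (451, 27)  from 2·(167,10) + (117,7)
step 6: (1069, 64)  from 2·(451,27) + (167,10)
step 7: (1520, 91)  from 1·(1069,64) + (451,27)
(x₁, y₁) = (1520, 91);  1520² − 279·91² = 1 ✓
(x_2, y_2) = (1520·1520 + 279·91·91, 1520·91 + 91·1520) = (4620799, 276640)

1520 91
4620799 276640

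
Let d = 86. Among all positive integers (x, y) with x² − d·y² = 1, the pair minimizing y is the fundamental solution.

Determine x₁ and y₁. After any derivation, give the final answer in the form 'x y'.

[9; 3,1,1,1,8,1,1,1,3,18] for √86; ℓ=10 ⇒ convergent index 9
a_0=9:  p_0=9·1+0=9,  q_0=9·0+1=1
…
a_4=1:  p_4=1·65+37=102,  q_4=1·7+4=11
a_5=8:  p_5=8·102+65=881,  q_5=8·11+7=95
…
a_7=1:  p_7=1·983+881=1864,  q_7=1·106+95=201
a_8=1:  p_8=1·1864+983=2847,  q_8=1·201+106=307
a_9=3:  p_9=3·2847+1864=10405,  q_9=3·307+201=1122
→ (10405, 1122).  Check: 10405²=108264025, 86·1122²=108264024, difference 1.

10405 1122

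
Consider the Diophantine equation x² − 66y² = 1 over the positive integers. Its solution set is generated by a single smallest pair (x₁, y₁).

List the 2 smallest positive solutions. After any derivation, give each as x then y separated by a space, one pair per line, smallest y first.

65 8
8449 1040

√66 = [8; 8,16, …], period ℓ=2 (even) → k=1
step 0: (8, 1)  from 8·(1,0) + (0,1)
step 1: (65, 8)  from 8·(8,1) + (1,0)
(x₁, y₁) = (65, 8);  65² − 66·8² = 1 ✓
(65+8√66)^2 = 8449 + 1040√66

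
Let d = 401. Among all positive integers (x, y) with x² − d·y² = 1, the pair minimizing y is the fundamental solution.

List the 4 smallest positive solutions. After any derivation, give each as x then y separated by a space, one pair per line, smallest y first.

801 40
1283201 64080
2055687201 102656120
3293209612801 164455040160

[20; 40] for √401; ℓ=1 ⇒ convergent index 1
step 0: (20, 1)  from 20·(1,0) + (0,1)
step 1: (801, 40)  from 40·(20,1) + (1,0)
fundamental: x₁=801, y₁=40  (since 641601 − 401·1600 = 1)
k=2:  x_2 = 801·801+401·40·40 = 1283201,  y_2 = 801·40+40·801 = 64080
k=3:  x_3 = 801·1283201+401·40·64080 = 2055687201,  y_3 = 801·64080+40·1283201 = 102656120
k=4:  x_4 = 801·2055687201+401·40·102656120 = 3293209612801,  y_4 = 801·102656120+40·2055687201 = 164455040160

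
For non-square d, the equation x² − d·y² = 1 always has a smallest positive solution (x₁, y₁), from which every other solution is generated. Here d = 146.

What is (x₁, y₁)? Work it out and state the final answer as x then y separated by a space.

145 12

[12; 12,24] for √146; ℓ=2 ⇒ convergent index 1
k=0  a_k=12  p_k/q_k = 12/1
k=1  a_k=12  p_k/q_k = 145/12
→ (145, 12).  Check: 145²=21025, 146·12²=21024, difference 1.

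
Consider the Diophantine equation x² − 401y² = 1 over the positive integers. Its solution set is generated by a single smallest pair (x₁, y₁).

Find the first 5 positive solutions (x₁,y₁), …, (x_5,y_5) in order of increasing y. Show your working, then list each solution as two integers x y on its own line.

√401 = [20; 40, …], period ℓ=1 (odd) → k=1
step 0: (20, 1)  from 20·(1,0) + (0,1)
step 1: (801, 40)  from 40·(20,1) + (1,0)
(x₁, y₁) = (801, 40);  801² − 401·40² = 1 ✓
n=2: (801,40)∘(801,40) = (801·801+401·40·40, 801·40+40·801) = (1283201,64080)
n=3: (1283201,64080)∘(801,40) = (801·1283201+401·40·64080, 801·64080+40·1283201) = (2055687201,102656120)
n=4: (2055687201,102656120)∘(801,40) = (801·2055687201+401·40·102656120, 801·102656120+40·2055687201) = (3293209612801,164455040160)
n=5: (3293209612801,164455040160)∘(801,40) = (801·3293209612801+401·40·164455040160, 801·164455040160+40·3293209612801) = (5275719744020001,263456871680200)

801 40
1283201 64080
2055687201 102656120
3293209612801 164455040160
5275719744020001 263456871680200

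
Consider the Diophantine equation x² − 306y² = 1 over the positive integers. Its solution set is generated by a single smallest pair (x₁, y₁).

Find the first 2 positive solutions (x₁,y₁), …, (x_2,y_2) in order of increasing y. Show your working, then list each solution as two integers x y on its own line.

35 2
2449 140

√306 → a₀=17, period (2,34); ℓ=2 even so k=1
step 0: (17, 1)  from 17·(1,0) + (0,1)
step 1: (35, 2)  from 2·(17,1) + (1,0)
→ (35, 2).  Check: 35²=1225, 306·2²=1224, difference 1.
(35+2√306)^2 = 2449 + 140√306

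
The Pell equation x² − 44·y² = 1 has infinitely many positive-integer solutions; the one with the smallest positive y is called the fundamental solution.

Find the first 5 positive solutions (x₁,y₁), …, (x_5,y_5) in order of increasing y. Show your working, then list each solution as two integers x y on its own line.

199 30
79201 11940
31521799 4752090
12545596801 1891319880
4993116004999 752740560150

√44 = [6; 1,1,1,2,1,1,1,12, …], period ℓ=8 (even) → k=7
k=0  a_k=6  p_k/q_k = 6/1
k=1  a_k=1  p_k/q_k = 7/1
k=2  a_k=1  p_k/q_k = 13/2
k=3  a_k=1  p_k/q_k = 20/3
k=4  a_k=2  p_k/q_k = 53/8
…
k=6  a_k=1  p_k/q_k = 126/19
k=7  a_k=1  p_k/q_k = 199/30
(x₁, y₁) = (199, 30);  199² − 44·30² = 1 ✓
(x_2, y_2) = (199·199 + 44·30·30, 199·30 + 30·199) = (79201, 11940)
(x_3, y_3) = (199·79201 + 44·30·11940, 199·11940 + 30·79201) = (31521799, 4752090)
(x_4, y_4) = (199·31521799 + 44·30·4752090, 199·4752090 + 30·31521799) = (12545596801, 1891319880)
(x_5, y_5) = (199·12545596801 + 44·30·1891319880, 199·1891319880 + 30·12545596801) = (4993116004999, 752740560150)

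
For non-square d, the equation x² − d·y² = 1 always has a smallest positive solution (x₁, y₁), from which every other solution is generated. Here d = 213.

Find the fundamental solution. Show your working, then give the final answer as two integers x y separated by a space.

194399 13320

√213 = [14; 1,1,2,6,1,8,1,6,2,1,1,28, …], period ℓ=12 (even) → k=11
a_0=14:  p_0=14·1+0=14,  q_0=14·0+1=1
a_1=1:  p_1=1·14+1=15,  q_1=1·1+0=1
a_2=1:  p_2=1·15+14=29,  q_2=1·1+1=2
…
a_6=8:  p_6=8·540+467=4787,  q_6=8·37+32=328
a_7=1:  p_7=1·4787+540=5327,  q_7=1·328+37=365
a_8=6:  p_8=6·5327+4787=36749,  q_8=6·365+328=2518
a_9=2:  p_9=2·36749+5327=78825,  q_9=2·2518+365=5401
a_10=1:  p_10=1·78825+36749=115574,  q_10=1·5401+2518=7919
a_11=1:  p_11=1·115574+78825=194399,  q_11=1·7919+5401=13320
→ (194399, 13320).  Check: 194399²=37790971201, 213·13320²=37790971200, difference 1.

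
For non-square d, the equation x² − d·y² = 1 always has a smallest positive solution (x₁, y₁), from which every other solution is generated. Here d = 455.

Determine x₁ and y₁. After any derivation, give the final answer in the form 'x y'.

64 3

√455 → a₀=21, period (3,42); ℓ=2 even so k=1
step 0: (21, 1)  from 21·(1,0) + (0,1)
step 1: (64, 3)  from 3·(21,1) + (1,0)
(x₁, y₁) = (64, 3);  64² − 455·3² = 1 ✓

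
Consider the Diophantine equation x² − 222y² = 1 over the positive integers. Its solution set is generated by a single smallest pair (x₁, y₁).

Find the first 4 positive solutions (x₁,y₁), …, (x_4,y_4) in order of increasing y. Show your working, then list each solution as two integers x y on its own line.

√222 = [14; 1,8,1,28, …], period ℓ=4 (even) → k=3
step 0: (14, 1)  from 14·(1,0) + (0,1)
…
step 2: (134, 9)  from 8·(15,1) + (14,1)
step 3: (149, 10)  from 1·(134,9) + (15,1)
(x₁, y₁) = (149, 10);  149² − 222·10² = 1 ✓
k=2:  x_2 = 149·149+222·10·10 = 44401,  y_2 = 149·10+10·149 = 2980
k=3:  x_3 = 149·44401+222·10·2980 = 13231349,  y_3 = 149·2980+10·44401 = 888030
k=4:  x_4 = 149·13231349+222·10·888030 = 3942897601,  y_4 = 149·888030+10·13231349 = 264629960

149 10
44401 2980
13231349 888030
3942897601 264629960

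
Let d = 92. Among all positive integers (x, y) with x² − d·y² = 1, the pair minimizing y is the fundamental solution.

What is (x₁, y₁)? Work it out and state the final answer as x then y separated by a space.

1151 120

[9; 1,1,2,4,2,1,1,18] for √92; ℓ=8 ⇒ convergent index 7
step 0: (9, 1)  from 9·(1,0) + (0,1)
…
step 2: (19, 2)  from 1·(10,1) + (9,1)
…
step 5: (470, 49)  from 2·(211,22) + (48,5)
step 6: (681, 71)  from 1·(470,49) + (211,22)
step 7: (1151, 120)  from 1·(681,71) + (470,49)
→ (1151, 120).  Check: 1151²=1324801, 92·120²=1324800, difference 1.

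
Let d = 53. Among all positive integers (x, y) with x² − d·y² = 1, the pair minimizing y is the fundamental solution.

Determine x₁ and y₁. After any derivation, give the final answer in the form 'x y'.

d=53: √d = [7; 3,1,1,3,14] (ℓ=5, odd), read p_9/q_9
a_0=7:  p_0=7·1+0=7,  q_0=7·0+1=1
a_1=3:  p_1=3·7+1=22,  q_1=3·1+0=3
a_2=1:  p_2=1·22+7=29,  q_2=1·3+1=4
a_3=1:  p_3=1·29+22=51,  q_3=1·4+3=7
…
a_5=14:  p_5=14·182+51=2599,  q_5=14·25+7=357
a_6=3:  p_6=3·2599+182=7979,  q_6=3·357+25=1096
a_7=1:  p_7=1·7979+2599=10578,  q_7=1·1096+357=1453
a_8=1:  p_8=1·10578+7979=18557,  q_8=1·1453+1096=2549
a_9=3:  p_9=3·18557+10578=66249,  q_9=3·2549+1453=9100
(x₁, y₁) = (66249, 9100);  66249² − 53·9100² = 1 ✓

66249 9100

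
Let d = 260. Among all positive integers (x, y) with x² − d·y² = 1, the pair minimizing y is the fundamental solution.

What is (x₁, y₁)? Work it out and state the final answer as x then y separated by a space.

129 8

[16; 8,32] for √260; ℓ=2 ⇒ convergent index 1
k=0  a_k=16  p_k/q_k = 16/1
k=1  a_k=8  p_k/q_k = 129/8
fundamental: x₁=129, y₁=8  (since 16641 − 260·64 = 1)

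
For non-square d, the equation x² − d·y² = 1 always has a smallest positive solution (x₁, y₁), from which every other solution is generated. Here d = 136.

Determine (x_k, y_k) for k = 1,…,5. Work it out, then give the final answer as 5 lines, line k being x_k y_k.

√136 → a₀=11, period (1,1,1,22); ℓ=4 even so k=3
k=0  a_k=11  p_k/q_k = 11/1
k=1  a_k=1  p_k/q_k = 12/1
k=2  a_k=1  p_k/q_k = 23/2
k=3  a_k=1  p_k/q_k = 35/3
(x₁, y₁) = (35, 3);  35² − 136·3² = 1 ✓
k=2:  x_2 = 35·35+136·3·3 = 2449,  y_2 = 35·3+3·35 = 210
k=3:  x_3 = 35·2449+136·3·210 = 171395,  y_3 = 35·210+3·2449 = 14697
k=4:  x_4 = 35·171395+136·3·14697 = 11995201,  y_4 = 35·14697+3·171395 = 1028580
k=5:  x_5 = 35·11995201+136·3·1028580 = 839492675,  y_5 = 35·1028580+3·11995201 = 71985903

35 3
2449 210
171395 14697
11995201 1028580
839492675 71985903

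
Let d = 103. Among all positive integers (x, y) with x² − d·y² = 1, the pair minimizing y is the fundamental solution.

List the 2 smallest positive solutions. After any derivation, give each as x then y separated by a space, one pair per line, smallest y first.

d=103: √d = [10; 6,1,2,1,1,9,1,1,2,1,6,20] (ℓ=12, even), read p_11/q_11
step 0: (10, 1)  from 10·(1,0) + (0,1)
…
step 3: (203, 20)  from 2·(71,7) + (61,6)
…
step 6: (4567, 450)  from 9·(477,47) + (274,27)
step 7: (5044, 497)  from 1·(4567,450) + (477,47)
step 8: (9611, 947)  from 1·(5044,497) + (4567,450)
step 9: (24266, 2391)  from 2·(9611,947) + (5044,497)
step 10: (33877, 3338)  from 1·(24266,2391) + (9611,947)
step 11: (227528, 22419)  from 6·(33877,3338) + (24266,2391)
(x₁, y₁) = (227528, 22419);  227528² − 103·22419² = 1 ✓
n=2: (227528,22419)∘(227528,22419) = (227528·227528+103·22419·22419, 227528·22419+22419·227528) = (103537981567,10201900464)

227528 22419
103537981567 10201900464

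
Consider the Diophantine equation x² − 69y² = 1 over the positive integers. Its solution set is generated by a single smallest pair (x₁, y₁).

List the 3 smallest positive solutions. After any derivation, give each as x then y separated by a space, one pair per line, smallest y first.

√69 = [8; 3,3,1,4,1,3,3,16, …], period ℓ=8 (even) → k=7
step 0: (8, 1)  from 8·(1,0) + (0,1)
…
step 3: (108, 13)  from 1·(83,10) + (25,3)
…
step 6: (2384, 287)  from 3·(623,75) + (515,62)
step 7: (7775, 936)  from 3·(2384,287) + (623,75)
(x₁, y₁) = (7775, 936);  7775² − 69·936² = 1 ✓
(7775+936√69)^2 = 120901249 + 14554800√69
(7775+936√69)^3 = 1880014414175 + 226327139064√69

7775 936
120901249 14554800
1880014414175 226327139064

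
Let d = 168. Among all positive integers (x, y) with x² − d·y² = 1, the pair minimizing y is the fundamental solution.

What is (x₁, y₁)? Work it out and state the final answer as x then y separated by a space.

13 1

[12; 1,24] for √168; ℓ=2 ⇒ convergent index 1
a_0=12:  p_0=12·1+0=12,  q_0=12·0+1=1
a_1=1:  p_1=1·12+1=13,  q_1=1·1+0=1
(x₁, y₁) = (13, 1);  13² − 168·1² = 1 ✓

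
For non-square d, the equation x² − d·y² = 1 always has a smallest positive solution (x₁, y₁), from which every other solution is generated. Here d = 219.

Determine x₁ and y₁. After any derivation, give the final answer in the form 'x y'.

√219 = [14; 1,3,1,28, …], period ℓ=4 (even) → k=3
k=0  a_k=14  p_k/q_k = 14/1
…
k=2  a_k=3  p_k/q_k = 59/4
k=3  a_k=1  p_k/q_k = 74/5
fundamental: x₁=74, y₁=5  (since 5476 − 219·25 = 1)

74 5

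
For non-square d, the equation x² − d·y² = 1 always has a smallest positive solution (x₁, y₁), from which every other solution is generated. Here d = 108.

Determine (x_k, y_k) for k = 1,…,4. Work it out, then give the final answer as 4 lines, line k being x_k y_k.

1351 130
3650401 351260
9863382151 949104390
26650854921601 2564479710520

[10; 2,1,1,4,1,1,2,20] for √108; ℓ=8 ⇒ convergent index 7
i=0: a=10 ⇒ p=10, q=1
…
i=6: a=1 ⇒ p=530, q=51
i=7: a=2 ⇒ p=1351, q=130
fundamental: x₁=1351, y₁=130  (since 1825201 − 108·16900 = 1)
n=2: (1351,130)∘(1351,130) = (1351·1351+108·130·130, 1351·130+130·1351) = (3650401,351260)
n=3: (3650401,351260)∘(1351,130) = (1351·3650401+108·130·351260, 1351·351260+130·3650401) = (9863382151,949104390)
n=4: (9863382151,949104390)∘(1351,130) = (1351·9863382151+108·130·949104390, 1351·949104390+130·9863382151) = (26650854921601,2564479710520)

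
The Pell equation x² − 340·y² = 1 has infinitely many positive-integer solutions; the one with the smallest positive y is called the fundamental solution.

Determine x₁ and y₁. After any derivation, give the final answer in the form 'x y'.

[18; 2,3,1,1,1,…,3,2,36] for √340; ℓ=14 ⇒ convergent index 13
step 0: (18, 1)  from 18·(1,0) + (0,1)
…
step 3: (166, 9)  from 1·(129,7) + (37,2)
step 4: (295, 16)  from 1·(166,9) + (129,7)
…
step 6: (756, 41)  from 1·(461,25) + (295,16)
step 7: (6509, 353)  from 8·(756,41) + (461,25)
step 8: (7265, 394)  from 1·(6509,353) + (756,41)
…
step 10: (21039, 1141)  from 1·(13774,747) + (7265,394)
step 11: (34813, 1888)  from 1·(21039,1141) + (13774,747)
step 12: (125478, 6805)  from 3·(34813,1888) + (21039,1141)
step 13: (285769, 15498)  from 2·(125478,6805) + (34813,1888)
→ (285769, 15498).  Check: 285769²=81663921361, 340·15498²=81663921360, difference 1.

285769 15498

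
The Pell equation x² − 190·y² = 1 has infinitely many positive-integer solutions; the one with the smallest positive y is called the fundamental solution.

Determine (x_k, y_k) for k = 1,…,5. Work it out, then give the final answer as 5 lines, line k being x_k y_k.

52021 3774
5412368881 392654508
563113683064981 40852560317562
58587473808034384321 4250382080167131096
6095557949372399730460501 442218252343896093172470

√190 = [13; 1,3,1,1,1,…,3,1,26, …], period ℓ=14 (even) → k=13
i=0: a=13 ⇒ p=13, q=1
…
i=3: a=1 ⇒ p=69, q=5
…
i=7: a=2 ⇒ p=1213, q=88
…
i=9: a=1 ⇒ p=4149, q=301
…
i=11: a=1 ⇒ p=11234, q=815
i=12: a=3 ⇒ p=40787, q=2959
i=13: a=1 ⇒ p=52021, q=3774
fundamental: x₁=52021, y₁=3774  (since 2706184441 − 190·14243076 = 1)
(52021+3774√190)^2 = 5412368881 + 392654508√190
(52021+3774√190)^3 = 563113683064981 + 40852560317562√190
(52021+3774√190)^4 = 58587473808034384321 + 4250382080167131096√190
(52021+3774√190)^5 = 6095557949372399730460501 + 442218252343896093172470√190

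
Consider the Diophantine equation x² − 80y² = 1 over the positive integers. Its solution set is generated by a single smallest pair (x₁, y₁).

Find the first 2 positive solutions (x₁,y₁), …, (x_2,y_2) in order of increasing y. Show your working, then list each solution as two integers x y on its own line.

9 1
161 18

[8; 1,16] for √80; ℓ=2 ⇒ convergent index 1
i=0: a=8 ⇒ p=8, q=1
i=1: a=1 ⇒ p=9, q=1
fundamental: x₁=9, y₁=1  (since 81 − 80·1 = 1)
(9+1√80)^2 = 161 + 18√80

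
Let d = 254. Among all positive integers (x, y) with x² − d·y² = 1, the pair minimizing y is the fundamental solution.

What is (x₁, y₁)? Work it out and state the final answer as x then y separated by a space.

255 16

√254 = [15; 1,14,1,30, …], period ℓ=4 (even) → k=3
step 0: (15, 1)  from 15·(1,0) + (0,1)
step 1: (16, 1)  from 1·(15,1) + (1,0)
step 2: (239, 15)  from 14·(16,1) + (15,1)
step 3: (255, 16)  from 1·(239,15) + (16,1)
(x₁, y₁) = (255, 16);  255² − 254·16² = 1 ✓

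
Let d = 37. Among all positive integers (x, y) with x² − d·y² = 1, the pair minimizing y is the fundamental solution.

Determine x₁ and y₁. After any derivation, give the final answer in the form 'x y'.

[6; 12] for √37; ℓ=1 ⇒ convergent index 1
i=0: a=6 ⇒ p=6, q=1
i=1: a=12 ⇒ p=73, q=12
(x₁, y₁) = (73, 12);  73² − 37·12² = 1 ✓

73 12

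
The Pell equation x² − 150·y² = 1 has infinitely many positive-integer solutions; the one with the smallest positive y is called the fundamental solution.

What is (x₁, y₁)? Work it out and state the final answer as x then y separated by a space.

49 4

√150 = [12; 4,24, …], period ℓ=2 (even) → k=1
a_0=12:  p_0=12·1+0=12,  q_0=12·0+1=1
a_1=4:  p_1=4·12+1=49,  q_1=4·1+0=4
fundamental: x₁=49, y₁=4  (since 2401 − 150·16 = 1)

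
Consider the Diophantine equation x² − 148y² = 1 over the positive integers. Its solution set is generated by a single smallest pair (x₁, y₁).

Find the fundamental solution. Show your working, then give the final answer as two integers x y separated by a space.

73 6

√148 = [12; 6,24, …], period ℓ=2 (even) → k=1
step 0: (12, 1)  from 12·(1,0) + (0,1)
step 1: (73, 6)  from 6·(12,1) + (1,0)
(x₁, y₁) = (73, 6);  73² − 148·6² = 1 ✓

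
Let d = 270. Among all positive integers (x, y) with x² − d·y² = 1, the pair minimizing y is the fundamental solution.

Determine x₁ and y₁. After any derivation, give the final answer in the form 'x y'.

[16; 2,3,6,3,2,32] for √270; ℓ=6 ⇒ convergent index 5
a_0=16:  p_0=16·1+0=16,  q_0=16·0+1=1
a_1=2:  p_1=2·16+1=33,  q_1=2·1+0=2
…
a_4=3:  p_4=3·723+115=2284,  q_4=3·44+7=139
a_5=2:  p_5=2·2284+723=5291,  q_5=2·139+44=322
(x₁, y₁) = (5291, 322);  5291² − 270·322² = 1 ✓

5291 322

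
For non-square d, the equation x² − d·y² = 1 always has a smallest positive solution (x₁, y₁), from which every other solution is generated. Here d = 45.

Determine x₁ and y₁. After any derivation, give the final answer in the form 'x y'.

161 24

[6; 1,2,2,2,1,12] for √45; ℓ=6 ⇒ convergent index 5
step 0: (6, 1)  from 6·(1,0) + (0,1)
step 1: (7, 1)  from 1·(6,1) + (1,0)
…
step 3: (47, 7)  from 2·(20,3) + (7,1)
step 4: (114, 17)  from 2·(47,7) + (20,3)
step 5: (161, 24)  from 1·(114,17) + (47,7)
→ (161, 24).  Check: 161²=25921, 45·24²=25920, difference 1.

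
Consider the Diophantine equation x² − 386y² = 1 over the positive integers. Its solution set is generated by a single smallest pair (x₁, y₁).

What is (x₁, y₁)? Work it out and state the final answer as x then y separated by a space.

111555 5678

√386 = [19; 1,1,1,4,1,18,1,4,1,1,1,38, …], period ℓ=12 (even) → k=11
i=0: a=19 ⇒ p=19, q=1
…
i=3: a=1 ⇒ p=59, q=3
i=4: a=4 ⇒ p=275, q=14
i=5: a=1 ⇒ p=334, q=17
…
i=9: a=1 ⇒ p=39392, q=2005
i=10: a=1 ⇒ p=72163, q=3673
i=11: a=1 ⇒ p=111555, q=5678
fundamental: x₁=111555, y₁=5678  (since 12444518025 − 386·32239684 = 1)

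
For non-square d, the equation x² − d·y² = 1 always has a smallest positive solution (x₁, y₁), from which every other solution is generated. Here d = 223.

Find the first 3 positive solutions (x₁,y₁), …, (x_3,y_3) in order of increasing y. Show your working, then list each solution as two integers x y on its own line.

224 15
100351 6720
44957024 3010545

d=223: √d = [14; 1,13,1,28] (ℓ=4, even), read p_3/q_3
a_0=14:  p_0=14·1+0=14,  q_0=14·0+1=1
a_1=1:  p_1=1·14+1=15,  q_1=1·1+0=1
a_2=13:  p_2=13·15+14=209,  q_2=13·1+1=14
a_3=1:  p_3=1·209+15=224,  q_3=1·14+1=15
fundamental: x₁=224, y₁=15  (since 50176 − 223·225 = 1)
(224+15√223)^2 = 100351 + 6720√223
(224+15√223)^3 = 44957024 + 3010545√223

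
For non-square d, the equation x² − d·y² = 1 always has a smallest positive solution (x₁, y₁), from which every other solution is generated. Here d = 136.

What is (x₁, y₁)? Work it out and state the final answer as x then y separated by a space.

√136 = [11; 1,1,1,22, …], period ℓ=4 (even) → k=3
k=0  a_k=11  p_k/q_k = 11/1
…
k=2  a_k=1  p_k/q_k = 23/2
k=3  a_k=1  p_k/q_k = 35/3
fundamental: x₁=35, y₁=3  (since 1225 − 136·9 = 1)

35 3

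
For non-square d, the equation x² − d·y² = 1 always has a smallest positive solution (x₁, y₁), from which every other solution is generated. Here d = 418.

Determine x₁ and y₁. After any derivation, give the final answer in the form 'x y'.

d=418: √d = [20; 2,4,20,4,2,40] (ℓ=6, even), read p_5/q_5
step 0: (20, 1)  from 20·(1,0) + (0,1)
…
step 3: (3721, 182)  from 20·(184,9) + (41,2)
step 4: (15068, 737)  from 4·(3721,182) + (184,9)
step 5: (33857, 1656)  from 2·(15068,737) + (3721,182)
(x₁, y₁) = (33857, 1656);  33857² − 418·1656² = 1 ✓

33857 1656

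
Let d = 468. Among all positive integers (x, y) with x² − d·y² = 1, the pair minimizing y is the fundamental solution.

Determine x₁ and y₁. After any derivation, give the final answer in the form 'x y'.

√468 → a₀=21, period (1,1,1,2,1,1,1,42); ℓ=8 even so k=7
a_0=21:  p_0=21·1+0=21,  q_0=21·0+1=1
…
a_5=1:  p_5=1·173+65=238,  q_5=1·8+3=11
a_6=1:  p_6=1·238+173=411,  q_6=1·11+8=19
a_7=1:  p_7=1·411+238=649,  q_7=1·19+11=30
(x₁, y₁) = (649, 30);  649² − 468·30² = 1 ✓

649 30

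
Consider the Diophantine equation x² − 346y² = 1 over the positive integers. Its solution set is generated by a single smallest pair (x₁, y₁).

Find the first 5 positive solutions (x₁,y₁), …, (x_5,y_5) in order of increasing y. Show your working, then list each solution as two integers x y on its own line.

17299 930
598510801 32176140
20707276675699 1113230090790
716430357827323201 38515534648976280
24787057499402451432499 1332560466672051244650

√346 → a₀=18, period (1,1,1,1,36); ℓ=5 odd so k=9
i=0: a=18 ⇒ p=18, q=1
i=1: a=1 ⇒ p=19, q=1
i=2: a=1 ⇒ p=37, q=2
…
i=5: a=36 ⇒ p=3404, q=183
…
i=7: a=1 ⇒ p=6901, q=371
i=8: a=1 ⇒ p=10398, q=559
i=9: a=1 ⇒ p=17299, q=930
(x₁, y₁) = (17299, 930);  17299² − 346·930² = 1 ✓
(17299+930√346)^2 = 598510801 + 32176140√346
(17299+930√346)^3 = 20707276675699 + 1113230090790√346
(17299+930√346)^4 = 716430357827323201 + 38515534648976280√346
(17299+930√346)^5 = 24787057499402451432499 + 1332560466672051244650√346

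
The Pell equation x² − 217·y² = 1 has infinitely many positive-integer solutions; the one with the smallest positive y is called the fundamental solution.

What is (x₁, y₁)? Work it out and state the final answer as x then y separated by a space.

√217 → a₀=14, period (1,2,1,2,1,…,2,1,28); ℓ=16 even so k=15
k=0  a_k=14  p_k/q_k = 14/1
…
k=5  a_k=1  p_k/q_k = 221/15
k=6  a_k=1  p_k/q_k = 383/26
k=7  a_k=9  p_k/q_k = 3668/249
…
k=9  a_k=9  p_k/q_k = 139163/9447
k=10  a_k=1  p_k/q_k = 154218/10469
…
k=14  a_k=2  p_k/q_k = 2809702/190735
k=15  a_k=1  p_k/q_k = 3844063/260952
→ (3844063, 260952).  Check: 3844063²=14776820347969, 217·260952²=14776820347968, difference 1.

3844063 260952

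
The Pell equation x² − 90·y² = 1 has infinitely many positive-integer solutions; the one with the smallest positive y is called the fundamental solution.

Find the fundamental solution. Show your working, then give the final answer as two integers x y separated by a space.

19 2

√90 = [9; 2,18, …], period ℓ=2 (even) → k=1
i=0: a=9 ⇒ p=9, q=1
i=1: a=2 ⇒ p=19, q=2
(x₁, y₁) = (19, 2);  19² − 90·2² = 1 ✓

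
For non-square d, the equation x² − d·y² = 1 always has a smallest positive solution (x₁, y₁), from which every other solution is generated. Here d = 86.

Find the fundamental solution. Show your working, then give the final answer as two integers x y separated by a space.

10405 1122

√86 = [9; 3,1,1,1,8,1,1,1,3,18, …], period ℓ=10 (even) → k=9
a_0=9:  p_0=9·1+0=9,  q_0=9·0+1=1
…
a_3=1:  p_3=1·37+28=65,  q_3=1·4+3=7
a_4=1:  p_4=1·65+37=102,  q_4=1·7+4=11
a_5=8:  p_5=8·102+65=881,  q_5=8·11+7=95
a_6=1:  p_6=1·881+102=983,  q_6=1·95+11=106
…
a_8=1:  p_8=1·1864+983=2847,  q_8=1·201+106=307
a_9=3:  p_9=3·2847+1864=10405,  q_9=3·307+201=1122
→ (10405, 1122).  Check: 10405²=108264025, 86·1122²=108264024, difference 1.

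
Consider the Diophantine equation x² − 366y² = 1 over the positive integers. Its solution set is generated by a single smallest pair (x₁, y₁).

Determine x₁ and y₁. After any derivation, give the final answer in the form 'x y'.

d=366: √d = [19; 7,1,1,1,2,12,2,1,1,1,7,38] (ℓ=12, even), read p_11/q_11
i=0: a=19 ⇒ p=19, q=1
…
i=2: a=1 ⇒ p=153, q=8
i=3: a=1 ⇒ p=287, q=15
…
i=5: a=2 ⇒ p=1167, q=61
i=6: a=12 ⇒ p=14444, q=755
…
i=9: a=1 ⇒ p=74554, q=3897
i=10: a=1 ⇒ p=119053, q=6223
i=11: a=7 ⇒ p=907925, q=47458
fundamental: x₁=907925, y₁=47458  (since 824327805625 − 366·2252261764 = 1)

907925 47458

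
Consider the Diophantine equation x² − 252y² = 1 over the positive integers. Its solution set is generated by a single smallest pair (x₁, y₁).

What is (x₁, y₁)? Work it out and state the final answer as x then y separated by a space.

√252 = [15; 1,6,1,30, …], period ℓ=4 (even) → k=3
a_0=15:  p_0=15·1+0=15,  q_0=15·0+1=1
…
a_2=6:  p_2=6·16+15=111,  q_2=6·1+1=7
a_3=1:  p_3=1·111+16=127,  q_3=1·7+1=8
→ (127, 8).  Check: 127²=16129, 252·8²=16128, difference 1.

127 8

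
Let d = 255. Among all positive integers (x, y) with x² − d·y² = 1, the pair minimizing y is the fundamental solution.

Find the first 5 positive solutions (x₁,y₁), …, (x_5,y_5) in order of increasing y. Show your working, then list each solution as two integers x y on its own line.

16 1
511 32
16336 1023
522241 32704
16695376 1045505

[15; 1,30] for √255; ℓ=2 ⇒ convergent index 1
step 0: (15, 1)  from 15·(1,0) + (0,1)
step 1: (16, 1)  from 1·(15,1) + (1,0)
(x₁, y₁) = (16, 1);  16² − 255·1² = 1 ✓
n=2: (16,1)∘(16,1) = (16·16+255·1·1, 16·1+1·16) = (511,32)
n=3: (511,32)∘(16,1) = (16·511+255·1·32, 16·32+1·511) = (16336,1023)
n=4: (16336,1023)∘(16,1) = (16·16336+255·1·1023, 16·1023+1·16336) = (522241,32704)
n=5: (522241,32704)∘(16,1) = (16·522241+255·1·32704, 16·32704+1·522241) = (16695376,1045505)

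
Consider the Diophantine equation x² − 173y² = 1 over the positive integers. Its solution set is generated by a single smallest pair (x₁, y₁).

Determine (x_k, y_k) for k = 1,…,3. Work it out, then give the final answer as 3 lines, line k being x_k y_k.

2499849 190060
12498490045601 950242601880
62488675684008728649 4750926036134042180

[13; 6,1,1,6,26] for √173; ℓ=5 ⇒ convergent index 9
k=0  a_k=13  p_k/q_k = 13/1
k=1  a_k=6  p_k/q_k = 79/6
…
k=4  a_k=6  p_k/q_k = 1118/85
…
k=6  a_k=6  p_k/q_k = 176552/13423
…
k=8  a_k=1  p_k/q_k = 382343/29069
k=9  a_k=6  p_k/q_k = 2499849/190060
fundamental: x₁=2499849, y₁=190060  (since 6249245022801 − 173·36122803600 = 1)
n=2: (2499849,190060)∘(2499849,190060) = (2499849·2499849+173·190060·190060, 2499849·190060+190060·2499849) = (12498490045601,950242601880)
n=3: (12498490045601,950242601880)∘(2499849,190060) = (2499849·12498490045601+173·190060·950242601880, 2499849·950242601880+190060·12498490045601) = (62488675684008728649,4750926036134042180)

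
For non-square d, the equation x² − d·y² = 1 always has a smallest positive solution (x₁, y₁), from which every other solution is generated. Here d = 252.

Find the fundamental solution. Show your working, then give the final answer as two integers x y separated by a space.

127 8

d=252: √d = [15; 1,6,1,30] (ℓ=4, even), read p_3/q_3
a_0=15:  p_0=15·1+0=15,  q_0=15·0+1=1
a_1=1:  p_1=1·15+1=16,  q_1=1·1+0=1
a_2=6:  p_2=6·16+15=111,  q_2=6·1+1=7
a_3=1:  p_3=1·111+16=127,  q_3=1·7+1=8
fundamental: x₁=127, y₁=8  (since 16129 − 252·64 = 1)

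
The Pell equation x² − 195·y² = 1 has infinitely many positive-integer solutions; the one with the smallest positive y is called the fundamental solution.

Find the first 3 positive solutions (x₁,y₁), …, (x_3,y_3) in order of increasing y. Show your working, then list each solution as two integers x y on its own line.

[13; 1,26] for √195; ℓ=2 ⇒ convergent index 1
a_0=13:  p_0=13·1+0=13,  q_0=13·0+1=1
a_1=1:  p_1=1·13+1=14,  q_1=1·1+0=1
→ (14, 1).  Check: 14²=196, 195·1²=195, difference 1.
k=2:  x_2 = 14·14+195·1·1 = 391,  y_2 = 14·1+1·14 = 28
k=3:  x_3 = 14·391+195·1·28 = 10934,  y_3 = 14·28+1·391 = 783

14 1
391 28
10934 783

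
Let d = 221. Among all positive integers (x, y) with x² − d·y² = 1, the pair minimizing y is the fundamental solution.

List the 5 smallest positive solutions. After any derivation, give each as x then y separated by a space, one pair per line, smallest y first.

1665 112
5544449 372960
18463013505 1241956688
61481829427201 4135715398080
204734473529565825 13771931033649712

√221 = [14; 1,6,2,6,1,28, …], period ℓ=6 (even) → k=5
k=0  a_k=14  p_k/q_k = 14/1
…
k=2  a_k=6  p_k/q_k = 104/7
k=3  a_k=2  p_k/q_k = 223/15
k=4  a_k=6  p_k/q_k = 1442/97
k=5  a_k=1  p_k/q_k = 1665/112
(x₁, y₁) = (1665, 112);  1665² − 221·112² = 1 ✓
(1665+112√221)^2 = 5544449 + 372960√221
(1665+112√221)^3 = 18463013505 + 1241956688√221
(1665+112√221)^4 = 61481829427201 + 4135715398080√221
(1665+112√221)^5 = 204734473529565825 + 13771931033649712√221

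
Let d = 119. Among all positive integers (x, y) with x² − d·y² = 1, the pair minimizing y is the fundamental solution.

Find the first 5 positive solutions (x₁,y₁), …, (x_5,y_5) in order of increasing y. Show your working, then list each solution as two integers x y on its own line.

d=119: √d = [10; 1,9,1,20] (ℓ=4, even), read p_3/q_3
k=0  a_k=10  p_k/q_k = 10/1
k=1  a_k=1  p_k/q_k = 11/1
k=2  a_k=9  p_k/q_k = 109/10
k=3  a_k=1  p_k/q_k = 120/11
fundamental: x₁=120, y₁=11  (since 14400 − 119·121 = 1)
(x_2, y_2) = (120·120 + 119·11·11, 120·11 + 11·120) = (28799, 2640)
(x_3, y_3) = (120·28799 + 119·11·2640, 120·2640 + 11·28799) = (6911640, 633589)
(x_4, y_4) = (120·6911640 + 119·11·633589, 120·633589 + 11·6911640) = (1658764801, 152058720)
(x_5, y_5) = (120·1658764801 + 119·11·152058720, 120·152058720 + 11·1658764801) = (398096640600, 36493459211)

120 11
28799 2640
6911640 633589
1658764801 152058720
398096640600 36493459211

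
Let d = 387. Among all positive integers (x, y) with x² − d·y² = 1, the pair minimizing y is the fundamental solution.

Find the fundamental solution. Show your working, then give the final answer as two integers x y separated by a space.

[19; 1,2,19,2,1,38] for √387; ℓ=6 ⇒ convergent index 5
k=0  a_k=19  p_k/q_k = 19/1
k=1  a_k=1  p_k/q_k = 20/1
…
k=4  a_k=2  p_k/q_k = 2341/119
k=5  a_k=1  p_k/q_k = 3482/177
fundamental: x₁=3482, y₁=177  (since 12124324 − 387·31329 = 1)

3482 177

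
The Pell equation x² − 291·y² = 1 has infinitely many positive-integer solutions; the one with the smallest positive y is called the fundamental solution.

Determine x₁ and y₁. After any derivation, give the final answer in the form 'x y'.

d=291: √d = [17; 17,34] (ℓ=2, even), read p_1/q_1
a_0=17:  p_0=17·1+0=17,  q_0=17·0+1=1
a_1=17:  p_1=17·17+1=290,  q_1=17·1+0=17
→ (290, 17).  Check: 290²=84100, 291·17²=84099, difference 1.

290 17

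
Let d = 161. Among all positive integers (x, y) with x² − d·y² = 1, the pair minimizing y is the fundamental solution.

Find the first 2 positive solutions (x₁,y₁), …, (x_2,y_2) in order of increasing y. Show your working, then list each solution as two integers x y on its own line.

d=161: √d = [12; 1,2,4,1,2,1,4,2,1,24] (ℓ=10, even), read p_9/q_9
i=0: a=12 ⇒ p=12, q=1
i=1: a=1 ⇒ p=13, q=1
i=2: a=2 ⇒ p=38, q=3
…
i=4: a=1 ⇒ p=203, q=16
i=5: a=2 ⇒ p=571, q=45
i=6: a=1 ⇒ p=774, q=61
i=7: a=4 ⇒ p=3667, q=289
i=8: a=2 ⇒ p=8108, q=639
i=9: a=1 ⇒ p=11775, q=928
fundamental: x₁=11775, y₁=928  (since 138650625 − 161·861184 = 1)
n=2: (11775,928)∘(11775,928) = (11775·11775+161·928·928, 11775·928+928·11775) = (277301249,21854400)

11775 928
277301249 21854400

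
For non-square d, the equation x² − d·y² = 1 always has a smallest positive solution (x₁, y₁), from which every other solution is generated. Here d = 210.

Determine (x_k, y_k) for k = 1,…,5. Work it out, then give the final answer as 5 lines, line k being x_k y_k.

√210 → a₀=14, period (2,28); ℓ=2 even so k=1
i=0: a=14 ⇒ p=14, q=1
i=1: a=2 ⇒ p=29, q=2
fundamental: x₁=29, y₁=2  (since 841 − 210·4 = 1)
n=2: (29,2)∘(29,2) = (29·29+210·2·2, 29·2+2·29) = (1681,116)
n=3: (1681,116)∘(29,2) = (29·1681+210·2·116, 29·116+2·1681) = (97469,6726)
n=4: (97469,6726)∘(29,2) = (29·97469+210·2·6726, 29·6726+2·97469) = (5651521,389992)
n=5: (5651521,389992)∘(29,2) = (29·5651521+210·2·389992, 29·389992+2·5651521) = (327690749,22612810)

29 2
1681 116
97469 6726
5651521 389992
327690749 22612810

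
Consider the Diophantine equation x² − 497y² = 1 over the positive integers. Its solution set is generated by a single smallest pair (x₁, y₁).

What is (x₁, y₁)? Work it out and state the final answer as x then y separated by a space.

√497 = [22; 3,2,2,5,6,5,2,2,3,44, …], period ℓ=10 (even) → k=9
a_0=22:  p_0=22·1+0=22,  q_0=22·0+1=1
a_1=3:  p_1=3·22+1=67,  q_1=3·1+0=3
a_2=2:  p_2=2·67+22=156,  q_2=2·3+1=7
…
a_5=6:  p_5=6·2051+379=12685,  q_5=6·92+17=569
a_6=5:  p_6=5·12685+2051=65476,  q_6=5·569+92=2937
a_7=2:  p_7=2·65476+12685=143637,  q_7=2·2937+569=6443
a_8=2:  p_8=2·143637+65476=352750,  q_8=2·6443+2937=15823
a_9=3:  p_9=3·352750+143637=1201887,  q_9=3·15823+6443=53912
→ (1201887, 53912).  Check: 1201887²=1444532360769, 497·53912²=1444532360768, difference 1.

1201887 53912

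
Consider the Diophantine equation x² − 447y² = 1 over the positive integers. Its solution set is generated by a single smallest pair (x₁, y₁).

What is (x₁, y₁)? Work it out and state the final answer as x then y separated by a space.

148 7

√447 → a₀=21, period (7,42); ℓ=2 even so k=1
i=0: a=21 ⇒ p=21, q=1
i=1: a=7 ⇒ p=148, q=7
(x₁, y₁) = (148, 7);  148² − 447·7² = 1 ✓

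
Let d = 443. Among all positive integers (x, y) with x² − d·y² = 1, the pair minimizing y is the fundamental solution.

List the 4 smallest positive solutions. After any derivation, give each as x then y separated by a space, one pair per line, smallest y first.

442 21
390727 18564
345402226 16410555
305335177057 14506912056

√443 = [21; 21,42, …], period ℓ=2 (even) → k=1
a_0=21:  p_0=21·1+0=21,  q_0=21·0+1=1
a_1=21:  p_1=21·21+1=442,  q_1=21·1+0=21
→ (442, 21).  Check: 442²=195364, 443·21²=195363, difference 1.
(442+21√443)^2 = 390727 + 18564√443
(442+21√443)^3 = 345402226 + 16410555√443
(442+21√443)^4 = 305335177057 + 14506912056√443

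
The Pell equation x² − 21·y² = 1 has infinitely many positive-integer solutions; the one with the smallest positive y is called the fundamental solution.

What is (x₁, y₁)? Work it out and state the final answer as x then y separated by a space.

55 12

d=21: √d = [4; 1,1,2,1,1,8] (ℓ=6, even), read p_5/q_5
step 0: (4, 1)  from 4·(1,0) + (0,1)
step 1: (5, 1)  from 1·(4,1) + (1,0)
step 2: (9, 2)  from 1·(5,1) + (4,1)
step 3: (23, 5)  from 2·(9,2) + (5,1)
step 4: (32, 7)  from 1·(23,5) + (9,2)
step 5: (55, 12)  from 1·(32,7) + (23,5)
fundamental: x₁=55, y₁=12  (since 3025 − 21·144 = 1)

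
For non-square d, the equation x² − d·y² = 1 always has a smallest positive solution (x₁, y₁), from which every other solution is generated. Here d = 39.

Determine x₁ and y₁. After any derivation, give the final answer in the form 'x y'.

d=39: √d = [6; 4,12] (ℓ=2, even), read p_1/q_1
step 0: (6, 1)  from 6·(1,0) + (0,1)
step 1: (25, 4)  from 4·(6,1) + (1,0)
→ (25, 4).  Check: 25²=625, 39·4²=624, difference 1.

25 4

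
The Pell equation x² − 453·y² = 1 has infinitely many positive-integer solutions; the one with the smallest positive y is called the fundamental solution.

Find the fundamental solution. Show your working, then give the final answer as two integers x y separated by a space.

[21; 3,1,1,10,14,10,1,1,3,42] for √453; ℓ=10 ⇒ convergent index 9
step 0: (21, 1)  from 21·(1,0) + (0,1)
step 1: (64, 3)  from 3·(21,1) + (1,0)
step 2: (85, 4)  from 1·(64,3) + (21,1)
…
step 6: (223565, 10504)  from 10·(22199,1043) + (1575,74)
…
step 8: (469329, 22051)  from 1·(245764,11547) + (223565,10504)
step 9: (1653751, 77700)  from 3·(469329,22051) + (245764,11547)
fundamental: x₁=1653751, y₁=77700  (since 2734892370001 − 453·6037290000 = 1)

1653751 77700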